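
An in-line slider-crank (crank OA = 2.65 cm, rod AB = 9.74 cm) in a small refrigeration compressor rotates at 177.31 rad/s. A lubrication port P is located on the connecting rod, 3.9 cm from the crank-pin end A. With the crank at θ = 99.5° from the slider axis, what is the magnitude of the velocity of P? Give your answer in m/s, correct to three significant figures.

4.57

ω = 177.3 rad/s.  Crank-pin speed |V_A| = rω = 4.6987 m/s, perpendicular to OA.
Rod angle: sinφ = −(r/L) sinθ ⇒ φ = -15.566°; ω_rod = −rω cosθ/√(L²−r²sin²θ) = +8.2653 rad/s.
V_P = V_A + ω_rod × AP, with AP = 0.039 m along the rod.
Components: V_Px = −rω sinθ − a·ω_rod·sinφ = -4.5478 m/s;  V_Py = rω cosθ + a·ω_rod·cosφ = -0.46499 m/s.
|V_P| = √(V_Px² + V_Py²) = 4.5715 m/s.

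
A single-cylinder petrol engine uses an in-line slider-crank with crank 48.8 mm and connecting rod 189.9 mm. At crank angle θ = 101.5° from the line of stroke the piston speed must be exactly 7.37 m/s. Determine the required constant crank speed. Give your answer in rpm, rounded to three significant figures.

1550

For an in-line slider-crank, |v_piston| = rω|sinθ|·[1 + r cosθ/√(L² − r² sin²θ)].
With r = 0.0488 m, L = 0.1899 m, θ = 101.5°: the bracketed kinematic factor |dx/dθ| = 0.045289 m.
ω = v/|dx/dθ| = 7.37/0.045289 = 162.73 rad/s.
N = 60ω/(2π) = 1554 rpm.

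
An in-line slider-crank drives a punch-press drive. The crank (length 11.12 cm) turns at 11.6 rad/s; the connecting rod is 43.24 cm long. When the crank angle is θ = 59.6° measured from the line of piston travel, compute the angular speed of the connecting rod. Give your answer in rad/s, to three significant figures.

ω = 11.6 rad/s
The rod makes angle φ with the slider axis where L sinφ = r sinθ; differentiating, L cosφ·φ̇ = r ω cosθ.
L cosφ = √(L² − r² sin²θ) = 0.42163 m.
|ω_rod| = r ω |cosθ| / √(L² − r² sin²θ) = 0.1112·11.6·0.50603/0.42163 = 1.5481 rad/s.

1.55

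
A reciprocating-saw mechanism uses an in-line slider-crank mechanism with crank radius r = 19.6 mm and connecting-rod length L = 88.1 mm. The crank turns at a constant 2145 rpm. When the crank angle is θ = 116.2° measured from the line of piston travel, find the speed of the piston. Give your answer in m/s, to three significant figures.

3.55

ω = 2π·2145/60 = 224.6 rad/s
For an in-line slider-crank, x = r cosθ + √(L² − r² sin²θ), so v = −rω sinθ·[1 + r cosθ/√(L² − r² sin²θ)].
With r = 0.0196 m, L = 0.0881 m, θ = 116.2°: √(L² − r² sin²θ) = 0.086327 m.
v = −0.0196·224.6·0.89726·[1 + 0.0196·-0.44151/0.086327] = -3.5543 m/s.
|v| = 3.5543 m/s.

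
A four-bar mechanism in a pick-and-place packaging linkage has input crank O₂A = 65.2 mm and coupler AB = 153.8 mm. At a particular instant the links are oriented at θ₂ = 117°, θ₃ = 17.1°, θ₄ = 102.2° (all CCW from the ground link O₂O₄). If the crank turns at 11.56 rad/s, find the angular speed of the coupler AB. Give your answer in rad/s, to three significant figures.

ω₂ = 11.56 rad/s
Differentiating the loop-closure r₂e^{iθ₂}+r₃e^{iθ₃}=r₁+r₄e^{iθ₄} gives r₂ω₂e^{iθ₂}+r₃ω₃e^{iθ₃}=r₄ω₄e^{iθ₄}.
Eliminating the other unknown: ω₃ = r₂ω₂ sin(θ₄−θ₂) / [r₃ sin(θ₃−θ₄)].
Numerator sine = -0.25545; denominator sine = -0.99635.
Result = 0.0652·11.56·(-0.25545) / (0.1538·(-0.99635)) = +1.2564 rad/s; magnitude 1.2564 rad/s.

1.26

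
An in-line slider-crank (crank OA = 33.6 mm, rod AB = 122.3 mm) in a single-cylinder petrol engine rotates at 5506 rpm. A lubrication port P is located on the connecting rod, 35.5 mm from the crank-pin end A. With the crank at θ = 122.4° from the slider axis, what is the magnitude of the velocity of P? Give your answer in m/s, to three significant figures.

17.3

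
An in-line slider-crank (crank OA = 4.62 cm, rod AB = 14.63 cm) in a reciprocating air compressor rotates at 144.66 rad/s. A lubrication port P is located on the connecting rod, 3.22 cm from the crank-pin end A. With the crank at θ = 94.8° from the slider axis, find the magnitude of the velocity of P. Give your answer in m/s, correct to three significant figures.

ω = 144.7 rad/s.  Crank-pin speed |V_A| = rω = 6.6833 m/s, perpendicular to OA.
Rod angle: sinφ = −(r/L) sinθ ⇒ φ = -18.342°; ω_rod = −rω cosθ/√(L²−r²sin²θ) = +4.0272 rad/s.
V_P = V_A + ω_rod × AP, with AP = 0.0322 m along the rod.
Components: V_Px = −rω sinθ − a·ω_rod·sinφ = -6.619 m/s;  V_Py = rω cosθ + a·ω_rod·cosφ = -0.43616 m/s.
|V_P| = √(V_Px² + V_Py²) = 6.6334 m/s.

6.63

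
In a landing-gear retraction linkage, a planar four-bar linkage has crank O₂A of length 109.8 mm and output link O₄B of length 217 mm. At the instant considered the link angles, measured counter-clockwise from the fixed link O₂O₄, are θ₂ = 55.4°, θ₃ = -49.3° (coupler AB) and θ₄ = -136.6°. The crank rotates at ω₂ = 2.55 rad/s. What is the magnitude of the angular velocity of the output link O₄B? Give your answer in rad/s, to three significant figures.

1.25

ω₂ = 2.55 rad/s
Differentiating the loop-closure r₂e^{iθ₂}+r₃e^{iθ₃}=r₁+r₄e^{iθ₄} gives r₂ω₂e^{iθ₂}+r₃ω₃e^{iθ₃}=r₄ω₄e^{iθ₄}.
Eliminating the other unknown: ω₄ = r₂ω₂ sin(θ₂−θ₃) / [r₄ sin(θ₄−θ₃)].
Numerator sine = +0.96727; denominator sine = -0.99889.
Result = 0.1098·2.55·(+0.96727) / (0.217·(-0.99889)) = -1.2494 rad/s; magnitude 1.2494 rad/s.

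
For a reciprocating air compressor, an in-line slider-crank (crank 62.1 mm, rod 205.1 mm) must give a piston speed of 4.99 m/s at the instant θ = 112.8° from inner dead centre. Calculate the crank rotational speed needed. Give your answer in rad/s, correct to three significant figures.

99.3

For an in-line slider-crank, |v_piston| = rω|sinθ|·[1 + r cosθ/√(L² − r² sin²θ)].
With r = 0.0621 m, L = 0.2051 m, θ = 112.8°: the bracketed kinematic factor |dx/dθ| = 0.050253 m.
ω = v/|dx/dθ| = 4.99/0.050253 = 99.298 rad/s.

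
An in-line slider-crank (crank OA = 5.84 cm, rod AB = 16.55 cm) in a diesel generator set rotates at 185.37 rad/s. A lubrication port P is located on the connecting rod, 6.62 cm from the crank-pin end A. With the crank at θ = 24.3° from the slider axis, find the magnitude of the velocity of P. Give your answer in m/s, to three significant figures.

7.77

ω = 185.4 rad/s.  Crank-pin speed |V_A| = rω = 10.826 m/s, perpendicular to OA.
Rod angle: sinφ = −(r/L) sinθ ⇒ φ = -8.350°; ω_rod = −rω cosθ/√(L²−r²sin²θ) = -60.255 rad/s.
V_P = V_A + ω_rod × AP, with AP = 0.0662 m along the rod.
Components: V_Px = −rω sinθ − a·ω_rod·sinφ = -5.0341 m/s;  V_Py = rω cosθ + a·ω_rod·cosφ = +5.9199 m/s.
|V_P| = √(V_Px² + V_Py²) = 7.7709 m/s.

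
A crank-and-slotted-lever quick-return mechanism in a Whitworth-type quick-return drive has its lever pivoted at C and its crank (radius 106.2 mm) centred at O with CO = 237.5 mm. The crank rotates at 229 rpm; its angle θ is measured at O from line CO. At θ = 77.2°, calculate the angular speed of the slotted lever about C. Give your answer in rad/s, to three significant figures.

5.13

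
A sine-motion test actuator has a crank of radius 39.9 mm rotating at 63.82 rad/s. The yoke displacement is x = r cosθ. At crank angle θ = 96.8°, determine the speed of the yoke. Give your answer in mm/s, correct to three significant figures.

ω = 63.82 rad/s
x = r cosθ ⇒ ẋ = −rω sinθ.
|v| = rω|sinθ| = 0.0399·63.82·|sin 96.8°| = 2.5285 m/s = 2528.5 mm/s.

2530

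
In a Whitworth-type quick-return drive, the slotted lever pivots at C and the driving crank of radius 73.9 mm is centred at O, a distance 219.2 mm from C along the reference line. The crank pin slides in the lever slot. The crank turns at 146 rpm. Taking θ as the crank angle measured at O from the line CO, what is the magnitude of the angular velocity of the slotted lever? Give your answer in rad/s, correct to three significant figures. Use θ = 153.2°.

5.59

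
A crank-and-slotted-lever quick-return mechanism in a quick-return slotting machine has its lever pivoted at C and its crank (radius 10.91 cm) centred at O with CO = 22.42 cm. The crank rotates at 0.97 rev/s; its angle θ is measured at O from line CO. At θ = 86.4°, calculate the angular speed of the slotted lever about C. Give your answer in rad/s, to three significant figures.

ω = 6.095 rad/s (from 0.97 rev/s).
Crank pin A relative to C: A = (d + r cosθ, r sinθ); lever angle φ = atan2(r sinθ, d + r cosθ).
Differentiating tanφ: φ̇ = rω(d cosθ + r)/(d² + r² + 2dr cosθ).
d² + r² + 2dr cosθ = |CA|² = 0.0652402 m²;  d cosθ + r = +0.12318 m.
|ω_lever| = |0.1091·6.095·+0.12318| / 0.0652402 = 1.2554 rad/s.

1.26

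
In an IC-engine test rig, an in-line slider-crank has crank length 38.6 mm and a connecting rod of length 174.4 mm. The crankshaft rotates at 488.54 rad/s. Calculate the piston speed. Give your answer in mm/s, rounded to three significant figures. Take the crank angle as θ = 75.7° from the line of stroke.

ω = 488.5 rad/s
For an in-line slider-crank, x = r cosθ + √(L² − r² sin²θ), so v = −rω sinθ·[1 + r cosθ/√(L² − r² sin²θ)].
With r = 0.0386 m, L = 0.1744 m, θ = 75.7°: √(L² − r² sin²θ) = 0.17034 m.
v = −0.0386·488.5·0.96902·[1 + 0.0386·0.24700/0.17034] = -19.296 m/s.
|v| = 19.296 m/s = 19296 mm/s.

19300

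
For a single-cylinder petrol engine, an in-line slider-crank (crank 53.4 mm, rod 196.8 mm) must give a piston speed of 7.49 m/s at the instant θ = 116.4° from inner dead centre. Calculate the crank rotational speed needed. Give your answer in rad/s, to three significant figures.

179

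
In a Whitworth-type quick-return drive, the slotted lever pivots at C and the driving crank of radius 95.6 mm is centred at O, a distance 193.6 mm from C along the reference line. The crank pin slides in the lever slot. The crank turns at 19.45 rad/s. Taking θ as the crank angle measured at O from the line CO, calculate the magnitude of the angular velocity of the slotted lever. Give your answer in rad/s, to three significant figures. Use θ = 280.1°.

4.54

ω = 19.45 rad/s
Crank pin A relative to C: A = (d + r cosθ, r sinθ); lever angle φ = atan2(r sinθ, d + r cosθ).
Differentiating tanφ: φ̇ = rω(d cosθ + r)/(d² + r² + 2dr cosθ).
d² + r² + 2dr cosθ = |CA|² = 0.0531118 m²;  d cosθ + r = +0.12955 m.
|ω_lever| = |0.0956·19.45·+0.12955| / 0.0531118 = 4.5355 rad/s.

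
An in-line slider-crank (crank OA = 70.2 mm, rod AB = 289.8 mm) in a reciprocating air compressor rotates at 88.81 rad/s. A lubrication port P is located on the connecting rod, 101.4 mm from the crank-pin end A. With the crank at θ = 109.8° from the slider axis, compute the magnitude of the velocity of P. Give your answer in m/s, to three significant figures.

5.86

ω = 88.81 rad/s.  Crank-pin speed |V_A| = rω = 6.2345 m/s, perpendicular to OA.
Rod angle: sinφ = −(r/L) sinθ ⇒ φ = -13.174°; ω_rod = −rω cosθ/√(L²−r²sin²θ) = +7.4842 rad/s.
V_P = V_A + ω_rod × AP, with AP = 0.1014 m along the rod.
Components: V_Px = −rω sinθ − a·ω_rod·sinφ = -5.6929 m/s;  V_Py = rω cosθ + a·ω_rod·cosφ = -1.3729 m/s.
|V_P| = √(V_Px² + V_Py²) = 5.8561 m/s.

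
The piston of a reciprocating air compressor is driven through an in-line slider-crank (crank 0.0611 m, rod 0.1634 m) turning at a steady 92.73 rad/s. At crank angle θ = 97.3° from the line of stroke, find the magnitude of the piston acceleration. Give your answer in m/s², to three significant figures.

271

ω = 92.73 rad/s
x(θ) = r cosθ + √(L² − r² sin²θ); with ω constant, a = ω²·d²x/dθ².
d²x/dθ² = −r cosθ − r²(cos2θ)/√u − r⁴ sin²2θ/(4u^{3/2}),  u = L² − r² sin²θ = 0.0230266 m².
Substituting r = 0.0611 m, L = 0.1634 m, θ = 97.3°: d²x/dθ² = +0.031508 m.
a = ω²·d²x/dθ² = (92.73)²·(+0.031508) = +270.93 m/s²;  |a| = 270.93 m/s².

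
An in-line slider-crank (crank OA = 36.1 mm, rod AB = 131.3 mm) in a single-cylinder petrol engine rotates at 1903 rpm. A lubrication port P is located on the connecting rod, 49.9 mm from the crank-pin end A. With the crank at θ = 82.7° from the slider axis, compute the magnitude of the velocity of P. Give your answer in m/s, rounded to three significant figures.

7.26

ω = 199.3 rad/s.  Crank-pin speed |V_A| = rω = 7.1941 m/s, perpendicular to OA.
Rod angle: sinφ = −(r/L) sinθ ⇒ φ = -15.826°; ω_rod = −rω cosθ/√(L²−r²sin²θ) = -7.2363 rad/s.
V_P = V_A + ω_rod × AP, with AP = 0.0499 m along the rod.
Components: V_Px = −rω sinθ − a·ω_rod·sinφ = -7.2342 m/s;  V_Py = rω cosθ + a·ω_rod·cosφ = +0.56671 m/s.
|V_P| = √(V_Px² + V_Py²) = 7.2564 m/s.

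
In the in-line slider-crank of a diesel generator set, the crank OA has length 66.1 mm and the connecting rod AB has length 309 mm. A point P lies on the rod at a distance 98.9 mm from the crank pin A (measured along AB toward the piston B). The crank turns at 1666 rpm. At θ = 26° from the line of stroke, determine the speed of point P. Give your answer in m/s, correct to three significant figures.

8.86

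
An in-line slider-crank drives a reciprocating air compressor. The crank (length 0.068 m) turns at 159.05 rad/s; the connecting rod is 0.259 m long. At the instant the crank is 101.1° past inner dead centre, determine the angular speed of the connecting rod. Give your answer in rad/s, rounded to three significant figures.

ω = 159.1 rad/s
The rod makes angle φ with the slider axis where L sinφ = r sinθ; differentiating, L cosφ·φ̇ = r ω cosθ.
L cosφ = √(L² − r² sin²θ) = 0.25026 m.
|ω_rod| = r ω |cosθ| / √(L² − r² sin²θ) = 0.068·159.1·0.19252/0.25026 = 8.3203 rad/s.

8.32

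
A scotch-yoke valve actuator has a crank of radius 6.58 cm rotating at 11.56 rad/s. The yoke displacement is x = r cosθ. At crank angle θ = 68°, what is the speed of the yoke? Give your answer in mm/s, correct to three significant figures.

705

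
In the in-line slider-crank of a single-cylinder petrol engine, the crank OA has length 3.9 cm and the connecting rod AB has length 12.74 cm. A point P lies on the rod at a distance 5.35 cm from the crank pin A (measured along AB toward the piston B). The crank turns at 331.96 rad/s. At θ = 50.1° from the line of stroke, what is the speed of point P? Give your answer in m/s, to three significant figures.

11.8

ω = 332 rad/s.  Crank-pin speed |V_A| = rω = 12.946 m/s, perpendicular to OA.
Rod angle: sinφ = −(r/L) sinθ ⇒ φ = -13.583°; ω_rod = −rω cosθ/√(L²−r²sin²θ) = -67.06 rad/s.
V_P = V_A + ω_rod × AP, with AP = 0.0535 m along the rod.
Components: V_Px = −rω sinθ − a·ω_rod·sinφ = -10.775 m/s;  V_Py = rω cosθ + a·ω_rod·cosφ = +4.8171 m/s.
|V_P| = √(V_Px² + V_Py²) = 11.802 m/s.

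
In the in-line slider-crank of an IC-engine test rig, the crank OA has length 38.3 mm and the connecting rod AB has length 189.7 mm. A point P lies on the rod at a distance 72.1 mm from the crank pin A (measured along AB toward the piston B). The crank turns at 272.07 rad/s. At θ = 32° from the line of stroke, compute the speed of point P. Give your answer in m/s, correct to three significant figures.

8.04

ω = 272.1 rad/s.  Crank-pin speed |V_A| = rω = 10.42 m/s, perpendicular to OA.
Rod angle: sinφ = −(r/L) sinθ ⇒ φ = -6.142°; ω_rod = −rω cosθ/√(L²−r²sin²θ) = -46.852 rad/s.
V_P = V_A + ω_rod × AP, with AP = 0.0721 m along the rod.
Components: V_Px = −rω sinθ − a·ω_rod·sinφ = -5.8833 m/s;  V_Py = rω cosθ + a·ω_rod·cosφ = +5.4782 m/s.
|V_P| = √(V_Px² + V_Py²) = 8.0389 m/s.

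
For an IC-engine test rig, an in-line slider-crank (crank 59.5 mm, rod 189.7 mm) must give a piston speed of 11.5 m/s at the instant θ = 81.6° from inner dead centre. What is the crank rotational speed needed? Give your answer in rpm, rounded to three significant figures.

1780

For an in-line slider-crank, |v_piston| = rω|sinθ|·[1 + r cosθ/√(L² − r² sin²θ)].
With r = 0.0595 m, L = 0.1897 m, θ = 81.6°: the bracketed kinematic factor |dx/dθ| = 0.061699 m.
ω = v/|dx/dθ| = 11.5/0.061699 = 186.39 rad/s.
N = 60ω/(2π) = 1779.9 rpm.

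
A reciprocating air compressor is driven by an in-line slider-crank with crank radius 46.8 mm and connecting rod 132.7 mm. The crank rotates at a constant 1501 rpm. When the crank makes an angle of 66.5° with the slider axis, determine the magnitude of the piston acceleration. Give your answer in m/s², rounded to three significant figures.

175

ω = 2π·1501/60 = 157.2 rad/s
x(θ) = r cosθ + √(L² − r² sin²θ); with ω constant, a = ω²·d²x/dθ².
d²x/dθ² = −r cosθ − r²(cos2θ)/√u − r⁴ sin²2θ/(4u^{3/2}),  u = L² − r² sin²θ = 0.0157673 m².
Substituting r = 0.0468 m, L = 0.1327 m, θ = 66.5°: d²x/dθ² = -0.0070896 m.
a = ω²·d²x/dθ² = (157.2)²·(-0.0070896) = -175.16 m/s²;  |a| = 175.16 m/s².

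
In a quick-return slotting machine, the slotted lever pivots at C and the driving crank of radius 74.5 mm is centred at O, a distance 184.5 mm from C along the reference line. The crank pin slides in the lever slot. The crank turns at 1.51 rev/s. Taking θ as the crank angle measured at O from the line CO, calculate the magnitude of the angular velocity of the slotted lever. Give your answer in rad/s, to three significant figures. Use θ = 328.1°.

ω = 9.488 rad/s (from 1.51 rev/s).
Crank pin A relative to C: A = (d + r cosθ, r sinθ); lever angle φ = atan2(r sinθ, d + r cosθ).
Differentiating tanφ: φ̇ = rω(d cosθ + r)/(d² + r² + 2dr cosθ).
d² + r² + 2dr cosθ = |CA|² = 0.0629292 m²;  d cosθ + r = +0.23114 m.
|ω_lever| = |0.0745·9.488·+0.23114| / 0.0629292 = 2.5961 rad/s.

2.60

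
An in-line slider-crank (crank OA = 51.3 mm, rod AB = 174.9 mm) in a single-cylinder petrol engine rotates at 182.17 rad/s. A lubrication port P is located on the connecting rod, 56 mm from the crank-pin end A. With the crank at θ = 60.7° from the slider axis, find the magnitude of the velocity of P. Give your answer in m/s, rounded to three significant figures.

ω = 182.2 rad/s.  Crank-pin speed |V_A| = rω = 9.3453 m/s, perpendicular to OA.
Rod angle: sinφ = −(r/L) sinθ ⇒ φ = -14.820°; ω_rod = −rω cosθ/√(L²−r²sin²θ) = -27.049 rad/s.
V_P = V_A + ω_rod × AP, with AP = 0.056 m along the rod.
Components: V_Px = −rω sinθ − a·ω_rod·sinφ = -8.5372 m/s;  V_Py = rω cosθ + a·ω_rod·cosφ = +3.1091 m/s.
|V_P| = √(V_Px² + V_Py²) = 9.0857 m/s.

9.09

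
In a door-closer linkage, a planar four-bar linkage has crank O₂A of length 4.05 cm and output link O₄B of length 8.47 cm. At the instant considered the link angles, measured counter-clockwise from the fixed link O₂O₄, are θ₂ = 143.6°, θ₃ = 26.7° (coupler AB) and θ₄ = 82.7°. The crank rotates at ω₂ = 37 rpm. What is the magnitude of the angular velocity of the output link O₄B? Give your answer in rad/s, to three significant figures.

1.99

ω₂ = 3.875 rad/s (from 37 rpm).
Differentiating the loop-closure r₂e^{iθ₂}+r₃e^{iθ₃}=r₁+r₄e^{iθ₄} gives r₂ω₂e^{iθ₂}+r₃ω₃e^{iθ₃}=r₄ω₄e^{iθ₄}.
Eliminating the other unknown: ω₄ = r₂ω₂ sin(θ₂−θ₃) / [r₄ sin(θ₄−θ₃)].
Numerator sine = +0.89180; denominator sine = +0.82904.
Result = 0.0405·3.875·(+0.89180) / (0.0847·(+0.82904)) = +1.9929 rad/s; magnitude 1.9929 rad/s.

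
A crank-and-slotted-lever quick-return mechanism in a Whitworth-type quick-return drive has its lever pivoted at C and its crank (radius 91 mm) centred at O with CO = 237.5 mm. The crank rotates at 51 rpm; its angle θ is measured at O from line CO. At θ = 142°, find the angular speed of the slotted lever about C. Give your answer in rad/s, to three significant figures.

1.53

ω = 5.341 rad/s (from 51 rpm).
Crank pin A relative to C: A = (d + r cosθ, r sinθ); lever angle φ = atan2(r sinθ, d + r cosθ).
Differentiating tanφ: φ̇ = rω(d cosθ + r)/(d² + r² + 2dr cosθ).
d² + r² + 2dr cosθ = |CA|² = 0.0306255 m²;  d cosθ + r = -0.096153 m.
|ω_lever| = |0.091·5.341·-0.096153| / 0.0306255 = 1.5259 rad/s.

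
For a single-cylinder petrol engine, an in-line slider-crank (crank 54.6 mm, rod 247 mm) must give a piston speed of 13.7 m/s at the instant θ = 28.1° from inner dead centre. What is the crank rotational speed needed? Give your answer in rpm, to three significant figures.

4250

For an in-line slider-crank, |v_piston| = rω|sinθ|·[1 + r cosθ/√(L² − r² sin²θ)].
With r = 0.0546 m, L = 0.247 m, θ = 28.1°: the bracketed kinematic factor |dx/dθ| = 0.030759 m.
ω = v/|dx/dθ| = 13.7/0.030759 = 445.39 rad/s.
N = 60ω/(2π) = 4253.2 rpm.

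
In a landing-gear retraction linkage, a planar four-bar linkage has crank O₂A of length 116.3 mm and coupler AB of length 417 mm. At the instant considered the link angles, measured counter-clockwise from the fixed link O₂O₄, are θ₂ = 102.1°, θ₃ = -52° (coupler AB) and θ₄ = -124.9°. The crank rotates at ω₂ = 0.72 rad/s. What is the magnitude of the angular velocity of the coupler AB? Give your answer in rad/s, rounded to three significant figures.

ω₂ = 0.72 rad/s
Differentiating the loop-closure r₂e^{iθ₂}+r₃e^{iθ₃}=r₁+r₄e^{iθ₄} gives r₂ω₂e^{iθ₂}+r₃ω₃e^{iθ₃}=r₄ω₄e^{iθ₄}.
Eliminating the other unknown: ω₃ = r₂ω₂ sin(θ₄−θ₂) / [r₃ sin(θ₃−θ₄)].
Numerator sine = +0.73135; denominator sine = +0.95579.
Result = 0.1163·0.72·(+0.73135) / (0.417·(+0.95579)) = +0.15365 rad/s; magnitude 0.15365 rad/s.

0.154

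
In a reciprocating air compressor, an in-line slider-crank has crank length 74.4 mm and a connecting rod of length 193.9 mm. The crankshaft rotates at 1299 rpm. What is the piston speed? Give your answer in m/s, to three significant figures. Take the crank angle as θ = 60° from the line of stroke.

10.5

ω = 2π·1299/60 = 136 rad/s
For an in-line slider-crank, x = r cosθ + √(L² − r² sin²θ), so v = −rω sinθ·[1 + r cosθ/√(L² − r² sin²θ)].
With r = 0.0744 m, L = 0.1939 m, θ = 60°: √(L² − r² sin²θ) = 0.18288 m.
v = −0.0744·136·0.86603·[1 + 0.0744·0.50000/0.18288] = -10.548 m/s.
|v| = 10.548 m/s.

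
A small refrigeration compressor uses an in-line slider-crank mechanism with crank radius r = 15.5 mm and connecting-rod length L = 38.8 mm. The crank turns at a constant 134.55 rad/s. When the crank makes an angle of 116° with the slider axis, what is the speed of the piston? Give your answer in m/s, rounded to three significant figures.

1.52

ω = 134.6 rad/s
For an in-line slider-crank, x = r cosθ + √(L² − r² sin²θ), so v = −rω sinθ·[1 + r cosθ/√(L² − r² sin²θ)].
With r = 0.0155 m, L = 0.0388 m, θ = 116°: √(L² − r² sin²θ) = 0.036213 m.
v = −0.0155·134.6·0.89879·[1 + 0.0155·-0.43837/0.036213] = -1.5227 m/s.
|v| = 1.5227 m/s.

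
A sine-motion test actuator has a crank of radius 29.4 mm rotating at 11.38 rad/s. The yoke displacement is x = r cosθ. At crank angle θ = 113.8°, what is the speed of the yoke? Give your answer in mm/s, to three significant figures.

306

ω = 11.38 rad/s
x = r cosθ ⇒ ẋ = −rω sinθ.
|v| = rω|sinθ| = 0.0294·11.38·|sin 113.8°| = 0.30612 m/s = 306.12 mm/s.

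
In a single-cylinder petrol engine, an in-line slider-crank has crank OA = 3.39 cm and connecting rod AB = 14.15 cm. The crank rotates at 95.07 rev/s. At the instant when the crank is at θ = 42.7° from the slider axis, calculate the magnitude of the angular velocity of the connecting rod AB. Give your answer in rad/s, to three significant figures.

ω = 597.3 rad/s (converted from 95.07 rev/s).
The rod makes angle φ with the slider axis where L sinφ = r sinθ; differentiating, L cosφ·φ̇ = r ω cosθ.
L cosφ = √(L² − r² sin²θ) = 0.13962 m.
|ω_rod| = r ω |cosθ| / √(L² − r² sin²θ) = 0.0339·597.3·0.73491/0.13962 = 106.59 rad/s.

107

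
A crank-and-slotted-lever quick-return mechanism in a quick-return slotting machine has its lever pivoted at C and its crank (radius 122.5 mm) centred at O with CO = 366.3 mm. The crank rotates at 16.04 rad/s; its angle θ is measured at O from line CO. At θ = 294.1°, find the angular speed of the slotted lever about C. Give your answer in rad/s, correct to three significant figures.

2.88

ω = 16.04 rad/s
Crank pin A relative to C: A = (d + r cosθ, r sinθ); lever angle φ = atan2(r sinθ, d + r cosθ).
Differentiating tanφ: φ̇ = rω(d cosθ + r)/(d² + r² + 2dr cosθ).
d² + r² + 2dr cosθ = |CA|² = 0.185827 m²;  d cosθ + r = +0.27207 m.
|ω_lever| = |0.1225·16.04·+0.27207| / 0.185827 = 2.8768 rad/s.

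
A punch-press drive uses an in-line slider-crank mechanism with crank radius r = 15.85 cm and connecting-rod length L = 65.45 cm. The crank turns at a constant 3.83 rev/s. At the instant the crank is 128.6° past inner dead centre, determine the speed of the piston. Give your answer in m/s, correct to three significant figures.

2.52

ω = 2π·3.83 = 24.06 rad/s
For an in-line slider-crank, x = r cosθ + √(L² − r² sin²θ), so v = −rω sinθ·[1 + r cosθ/√(L² − r² sin²θ)].
With r = 0.1585 m, L = 0.6545 m, θ = 128.6°: √(L² − r² sin²θ) = 0.64267 m.
v = −0.1585·24.06·0.78152·[1 + 0.1585·-0.62388/0.64267] = -2.5222 m/s.
|v| = 2.5222 m/s.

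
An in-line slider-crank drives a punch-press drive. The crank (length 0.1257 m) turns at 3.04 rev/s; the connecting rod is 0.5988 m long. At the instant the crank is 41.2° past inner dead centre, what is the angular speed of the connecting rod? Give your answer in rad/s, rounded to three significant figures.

3.05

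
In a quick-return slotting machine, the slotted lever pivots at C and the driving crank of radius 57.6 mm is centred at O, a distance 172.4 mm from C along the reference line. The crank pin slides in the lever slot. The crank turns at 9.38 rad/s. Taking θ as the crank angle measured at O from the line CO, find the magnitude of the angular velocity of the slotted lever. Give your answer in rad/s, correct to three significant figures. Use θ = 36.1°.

2.17

ω = 9.38 rad/s
Crank pin A relative to C: A = (d + r cosθ, r sinθ); lever angle φ = atan2(r sinθ, d + r cosθ).
Differentiating tanφ: φ̇ = rω(d cosθ + r)/(d² + r² + 2dr cosθ).
d² + r² + 2dr cosθ = |CA|² = 0.0490866 m²;  d cosθ + r = +0.1969 m.
|ω_lever| = |0.0576·9.38·+0.1969| / 0.0490866 = 2.1672 rad/s.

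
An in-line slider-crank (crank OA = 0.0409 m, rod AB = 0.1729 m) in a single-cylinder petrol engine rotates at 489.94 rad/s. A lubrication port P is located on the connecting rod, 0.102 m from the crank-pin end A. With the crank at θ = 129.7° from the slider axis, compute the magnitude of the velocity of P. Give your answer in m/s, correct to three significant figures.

15.0

ω = 489.9 rad/s.  Crank-pin speed |V_A| = rω = 20.039 m/s, perpendicular to OA.
Rod angle: sinφ = −(r/L) sinθ ⇒ φ = -10.486°; ω_rod = −rω cosθ/√(L²−r²sin²θ) = +75.289 rad/s.
V_P = V_A + ω_rod × AP, with AP = 0.102 m along the rod.
Components: V_Px = −rω sinθ − a·ω_rod·sinφ = -14.02 m/s;  V_Py = rω cosθ + a·ω_rod·cosφ = -5.2488 m/s.
|V_P| = √(V_Px² + V_Py²) = 14.97 m/s.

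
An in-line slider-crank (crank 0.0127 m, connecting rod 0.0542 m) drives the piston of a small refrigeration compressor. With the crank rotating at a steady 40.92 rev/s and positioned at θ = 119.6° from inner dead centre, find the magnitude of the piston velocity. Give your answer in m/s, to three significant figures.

2.50

ω = 2π·40.9 = 257.1 rad/s
For an in-line slider-crank, x = r cosθ + √(L² − r² sin²θ), so v = −rω sinθ·[1 + r cosθ/√(L² − r² sin²θ)].
With r = 0.0127 m, L = 0.0542 m, θ = 119.6°: √(L² − r² sin²θ) = 0.053063 m.
v = −0.0127·257.1·0.86949·[1 + 0.0127·-0.49394/0.053063] = -2.5035 m/s.
|v| = 2.5035 m/s.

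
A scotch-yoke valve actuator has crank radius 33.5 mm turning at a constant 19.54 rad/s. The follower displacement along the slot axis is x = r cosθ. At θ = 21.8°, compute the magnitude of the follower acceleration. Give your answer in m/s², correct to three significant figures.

ω = 19.54 rad/s
x = r cosθ ⇒ ẍ = −rω² cosθ (ω constant).
|a| = rω²|cosθ| = 0.0335·(19.54)²·|cos 21.8°| = 11.876 m/s².

11.9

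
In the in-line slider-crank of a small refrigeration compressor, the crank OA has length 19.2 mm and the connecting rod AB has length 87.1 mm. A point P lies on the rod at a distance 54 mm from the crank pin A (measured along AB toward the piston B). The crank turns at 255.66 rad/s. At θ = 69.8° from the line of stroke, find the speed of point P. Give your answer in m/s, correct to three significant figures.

4.87

ω = 255.7 rad/s.  Crank-pin speed |V_A| = rω = 4.9087 m/s, perpendicular to OA.
Rod angle: sinφ = −(r/L) sinθ ⇒ φ = -11.939°; ω_rod = −rω cosθ/√(L²−r²sin²θ) = -19.89 rad/s.
V_P = V_A + ω_rod × AP, with AP = 0.054 m along the rod.
Components: V_Px = −rω sinθ − a·ω_rod·sinφ = -4.829 m/s;  V_Py = rω cosθ + a·ω_rod·cosφ = +0.64412 m/s.
|V_P| = √(V_Px² + V_Py²) = 4.8717 m/s.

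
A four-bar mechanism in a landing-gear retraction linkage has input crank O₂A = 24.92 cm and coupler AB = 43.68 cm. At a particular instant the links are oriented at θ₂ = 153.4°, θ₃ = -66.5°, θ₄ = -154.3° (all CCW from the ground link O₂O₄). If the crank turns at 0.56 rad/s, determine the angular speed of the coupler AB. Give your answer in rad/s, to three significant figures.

ω₂ = 0.56 rad/s
Differentiating the loop-closure r₂e^{iθ₂}+r₃e^{iθ₃}=r₁+r₄e^{iθ₄} gives r₂ω₂e^{iθ₂}+r₃ω₃e^{iθ₃}=r₄ω₄e^{iθ₄}.
Eliminating the other unknown: ω₃ = r₂ω₂ sin(θ₄−θ₂) / [r₃ sin(θ₃−θ₄)].
Numerator sine = +0.79122; denominator sine = +0.99926.
Result = 0.2492·0.56·(+0.79122) / (0.4368·(+0.99926)) = +0.25297 rad/s; magnitude 0.25297 rad/s.

0.253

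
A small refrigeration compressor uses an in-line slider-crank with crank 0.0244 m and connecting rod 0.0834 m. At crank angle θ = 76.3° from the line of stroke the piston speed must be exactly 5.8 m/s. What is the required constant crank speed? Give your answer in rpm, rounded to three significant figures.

2180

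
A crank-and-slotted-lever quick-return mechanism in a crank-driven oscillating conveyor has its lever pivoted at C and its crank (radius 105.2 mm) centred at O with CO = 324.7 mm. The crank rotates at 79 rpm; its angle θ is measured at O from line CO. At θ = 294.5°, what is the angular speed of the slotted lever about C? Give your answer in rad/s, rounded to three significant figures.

ω = 8.273 rad/s (from 79 rpm).
Crank pin A relative to C: A = (d + r cosθ, r sinθ); lever angle φ = atan2(r sinθ, d + r cosθ).
Differentiating tanφ: φ̇ = rω(d cosθ + r)/(d² + r² + 2dr cosθ).
d² + r² + 2dr cosθ = |CA|² = 0.144828 m²;  d cosθ + r = +0.23985 m.
|ω_lever| = |0.1052·8.273·+0.23985| / 0.144828 = 1.4413 rad/s.

1.44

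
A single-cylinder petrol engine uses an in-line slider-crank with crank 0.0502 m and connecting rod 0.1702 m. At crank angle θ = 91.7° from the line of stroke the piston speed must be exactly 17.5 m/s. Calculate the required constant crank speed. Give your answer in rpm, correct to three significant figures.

3360

For an in-line slider-crank, |v_piston| = rω|sinθ|·[1 + r cosθ/√(L² − r² sin²θ)].
With r = 0.0502 m, L = 0.1702 m, θ = 91.7°: the bracketed kinematic factor |dx/dθ| = 0.049718 m.
ω = v/|dx/dθ| = 17.5/0.049718 = 351.98 rad/s.
N = 60ω/(2π) = 3361.2 rpm.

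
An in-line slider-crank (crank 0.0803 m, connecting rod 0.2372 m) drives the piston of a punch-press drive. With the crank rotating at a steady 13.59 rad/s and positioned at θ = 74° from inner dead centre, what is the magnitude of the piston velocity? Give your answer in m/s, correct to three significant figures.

ω = 13.59 rad/s
For an in-line slider-crank, x = r cosθ + √(L² − r² sin²θ), so v = −rω sinθ·[1 + r cosθ/√(L² − r² sin²θ)].
With r = 0.0803 m, L = 0.2372 m, θ = 74°: √(L² − r² sin²θ) = 0.22429 m.
v = −0.0803·13.59·0.96126·[1 + 0.0803·0.27564/0.22429] = -1.1525 m/s.
|v| = 1.1525 m/s.

1.15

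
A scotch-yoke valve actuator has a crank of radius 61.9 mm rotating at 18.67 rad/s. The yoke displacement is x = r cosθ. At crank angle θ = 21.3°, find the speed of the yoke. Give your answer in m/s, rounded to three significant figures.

ω = 18.67 rad/s
x = r cosθ ⇒ ẋ = −rω sinθ.
|v| = rω|sinθ| = 0.0619·18.67·|sin 21.3°| = 0.4198 m/s.

0.420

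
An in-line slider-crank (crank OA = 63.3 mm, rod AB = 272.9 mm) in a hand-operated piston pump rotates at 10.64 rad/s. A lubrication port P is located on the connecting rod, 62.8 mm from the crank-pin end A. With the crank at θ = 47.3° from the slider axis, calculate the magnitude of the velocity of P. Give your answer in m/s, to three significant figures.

ω = 10.64 rad/s.  Crank-pin speed |V_A| = rω = 0.67351 m/s, perpendicular to OA.
Rod angle: sinφ = −(r/L) sinθ ⇒ φ = -9.815°; ω_rod = −rω cosθ/√(L²−r²sin²θ) = -1.6985 rad/s.
V_P = V_A + ω_rod × AP, with AP = 0.0628 m along the rod.
Components: V_Px = −rω sinθ − a·ω_rod·sinφ = -0.51316 m/s;  V_Py = rω cosθ + a·ω_rod·cosφ = +0.35164 m/s.
|V_P| = √(V_Px² + V_Py²) = 0.62208 m/s.

0.622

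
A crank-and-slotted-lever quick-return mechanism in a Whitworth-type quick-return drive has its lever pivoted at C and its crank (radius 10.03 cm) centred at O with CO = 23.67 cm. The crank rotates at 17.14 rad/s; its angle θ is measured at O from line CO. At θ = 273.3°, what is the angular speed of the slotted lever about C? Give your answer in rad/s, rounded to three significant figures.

ω = 17.14 rad/s
Crank pin A relative to C: A = (d + r cosθ, r sinθ); lever angle φ = atan2(r sinθ, d + r cosθ).
Differentiating tanφ: φ̇ = rω(d cosθ + r)/(d² + r² + 2dr cosθ).
d² + r² + 2dr cosθ = |CA|² = 0.0688202 m²;  d cosθ + r = +0.11393 m.
|ω_lever| = |0.1003·17.14·+0.11393| / 0.0688202 = 2.8459 rad/s.

2.85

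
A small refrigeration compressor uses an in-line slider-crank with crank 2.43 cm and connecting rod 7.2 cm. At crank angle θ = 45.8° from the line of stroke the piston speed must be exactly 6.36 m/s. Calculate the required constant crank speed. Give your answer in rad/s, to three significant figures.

294

For an in-line slider-crank, |v_piston| = rω|sinθ|·[1 + r cosθ/√(L² − r² sin²θ)].
With r = 0.0243 m, L = 0.072 m, θ = 45.8°: the bracketed kinematic factor |dx/dθ| = 0.021645 m.
ω = v/|dx/dθ| = 6.36/0.021645 = 293.83 rad/s.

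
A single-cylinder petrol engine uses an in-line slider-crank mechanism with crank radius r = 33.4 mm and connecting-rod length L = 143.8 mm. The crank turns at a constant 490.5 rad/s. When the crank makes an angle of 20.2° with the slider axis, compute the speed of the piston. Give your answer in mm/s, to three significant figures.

ω = 490.5 rad/s
For an in-line slider-crank, x = r cosθ + √(L² − r² sin²θ), so v = −rω sinθ·[1 + r cosθ/√(L² − r² sin²θ)].
With r = 0.0334 m, L = 0.1438 m, θ = 20.2°: √(L² − r² sin²θ) = 0.14334 m.
v = −0.0334·490.5·0.34530·[1 + 0.0334·0.93849/0.14334] = -6.894 m/s.
|v| = 6.894 m/s = 6894 mm/s.

6890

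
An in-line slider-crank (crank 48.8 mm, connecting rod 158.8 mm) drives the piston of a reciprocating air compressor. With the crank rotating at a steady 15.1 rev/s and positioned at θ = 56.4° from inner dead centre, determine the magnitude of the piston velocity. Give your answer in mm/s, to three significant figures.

ω = 2π·15.1 = 94.88 rad/s
For an in-line slider-crank, x = r cosθ + √(L² − r² sin²θ), so v = −rω sinθ·[1 + r cosθ/√(L² − r² sin²θ)].
With r = 0.0488 m, L = 0.1588 m, θ = 56.4°: √(L² − r² sin²θ) = 0.15351 m.
v = −0.0488·94.88·0.83292·[1 + 0.0488·0.55339/0.15351] = -4.5348 m/s.
|v| = 4.5348 m/s = 4534.8 mm/s.

4530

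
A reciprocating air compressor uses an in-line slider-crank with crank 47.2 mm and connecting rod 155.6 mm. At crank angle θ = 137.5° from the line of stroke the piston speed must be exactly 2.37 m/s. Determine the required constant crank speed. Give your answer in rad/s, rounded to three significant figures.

96.3

For an in-line slider-crank, |v_piston| = rω|sinθ|·[1 + r cosθ/√(L² − r² sin²θ)].
With r = 0.0472 m, L = 0.1556 m, θ = 137.5°: the bracketed kinematic factor |dx/dθ| = 0.024602 m.
ω = v/|dx/dθ| = 2.37/0.024602 = 96.335 rad/s.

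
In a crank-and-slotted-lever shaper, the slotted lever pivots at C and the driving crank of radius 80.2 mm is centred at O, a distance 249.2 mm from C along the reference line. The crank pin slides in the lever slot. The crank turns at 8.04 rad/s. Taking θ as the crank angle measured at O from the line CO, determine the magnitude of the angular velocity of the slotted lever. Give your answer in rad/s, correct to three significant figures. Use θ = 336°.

1.89

ω = 8.04 rad/s
Crank pin A relative to C: A = (d + r cosθ, r sinθ); lever angle φ = atan2(r sinθ, d + r cosθ).
Differentiating tanφ: φ̇ = rω(d cosθ + r)/(d² + r² + 2dr cosθ).
d² + r² + 2dr cosθ = |CA|² = 0.105049 m²;  d cosθ + r = +0.30786 m.
|ω_lever| = |0.0802·8.04·+0.30786| / 0.105049 = 1.8897 rad/s.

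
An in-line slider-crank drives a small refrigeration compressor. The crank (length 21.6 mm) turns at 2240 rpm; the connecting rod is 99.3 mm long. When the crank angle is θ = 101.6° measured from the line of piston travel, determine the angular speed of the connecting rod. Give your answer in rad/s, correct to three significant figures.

10.5

ω = 234.6 rad/s (converted from 2240 rpm).
The rod makes angle φ with the slider axis where L sinφ = r sinθ; differentiating, L cosφ·φ̇ = r ω cosθ.
L cosφ = √(L² − r² sin²θ) = 0.09702 m.
|ω_rod| = r ω |cosθ| / √(L² − r² sin²θ) = 0.0216·234.6·0.20108/0.09702 = 10.501 rad/s.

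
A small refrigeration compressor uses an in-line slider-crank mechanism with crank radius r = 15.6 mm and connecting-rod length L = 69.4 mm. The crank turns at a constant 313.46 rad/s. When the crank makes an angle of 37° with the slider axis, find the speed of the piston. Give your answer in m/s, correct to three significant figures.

3.48

ω = 313.5 rad/s
For an in-line slider-crank, x = r cosθ + √(L² − r² sin²θ), so v = −rω sinθ·[1 + r cosθ/√(L² − r² sin²θ)].
With r = 0.0156 m, L = 0.0694 m, θ = 37°: √(L² − r² sin²θ) = 0.068762 m.
v = −0.0156·313.5·0.60182·[1 + 0.0156·0.79864/0.068762] = -3.4761 m/s.
|v| = 3.4761 m/s.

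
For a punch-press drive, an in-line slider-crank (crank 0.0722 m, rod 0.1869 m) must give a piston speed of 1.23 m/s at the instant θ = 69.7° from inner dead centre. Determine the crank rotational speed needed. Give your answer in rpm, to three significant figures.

152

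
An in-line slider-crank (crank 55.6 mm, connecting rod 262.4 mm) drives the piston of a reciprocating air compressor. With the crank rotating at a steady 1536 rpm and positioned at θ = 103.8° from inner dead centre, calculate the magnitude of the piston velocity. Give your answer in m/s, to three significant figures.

ω = 2π·1536/60 = 160.8 rad/s
For an in-line slider-crank, x = r cosθ + √(L² − r² sin²θ), so v = −rω sinθ·[1 + r cosθ/√(L² − r² sin²θ)].
With r = 0.0556 m, L = 0.2624 m, θ = 103.8°: √(L² − r² sin²θ) = 0.25678 m.
v = −0.0556·160.8·0.97113·[1 + 0.0556·-0.23853/0.25678] = -8.2365 m/s.
|v| = 8.2365 m/s.

8.24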